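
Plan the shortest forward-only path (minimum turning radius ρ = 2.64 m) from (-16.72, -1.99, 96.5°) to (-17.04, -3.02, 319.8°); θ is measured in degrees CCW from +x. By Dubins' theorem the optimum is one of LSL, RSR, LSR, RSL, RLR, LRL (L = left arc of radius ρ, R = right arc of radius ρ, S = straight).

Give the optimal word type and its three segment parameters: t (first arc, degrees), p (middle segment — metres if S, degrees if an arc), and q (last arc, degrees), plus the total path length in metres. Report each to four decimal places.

Let ψ = atan2(Δy, Δx) = atan2(-1.03, -0.32) = -107.2590° be the start→goal bearing.
Normalize: d = |goal − start| / ρ = 1.078564/2.64 = 0.408547, α = (θ_start − ψ) mod 360° = 203.7590° = 3.556265 rad, β = (θ_goal − ψ) mod 360° = 67.0590° = 1.170400 rad.
Common terms: sin α = -0.402890, cos α = -0.915249, sin β = 0.920906, cos β = 0.389784, cos(α−β) = -0.727773, d² = 0.166911. Work in radians in the unit-radius frame; every candidate has L = ρ·(t + p + q).
LSL: p² = 2 + d² − 2cos(α−β) + 2d(sin α − sin β) = 2.540790; p = √p² = 1.593986; φ = atan2(cos β − cos α, d + sin α − sin β) = 2.182410 rad; t = (φ − α) mod 2π = 4.909330 rad, q = (β − φ) mod 2π = 5.271175 rad → L = 2.64·(4.909330 + 1.593986 + 5.271175) = 2.64·11.774491 = 31.084657 m
RSR: p² = 2 + d² − 2cos(α−β) + 2d(sin β − sin α) = 4.704122; p = √p² = 2.168899; φ = atan2(cos α − cos β, d − sin α + sin β) = -0.645631 rad; t = (α − φ) mod 2π = 4.201896 rad, q = (φ − β) mod 2π = 4.467155 rad → L = 2.64·(4.201896 + 2.168899 + 4.467155) = 2.64·10.837949 = 28.612186 m
LSR: p² = d² − 2 + 2cos(α−β) + 2d(sin α + sin β) = -2.865367 < 0 → infeasible
RSL: p² = d² − 2 + 2cos(α−β) − 2d(sin α + sin β) = -3.711903 < 0 → infeasible
RLR: c = (6 − d² + 2cos(α−β) + 2d(sin α − sin β))/8 = 0.411985; p = 2π − arccos c = 5.137020 rad; φ = atan2(cos α − cos β, d − sin α + sin β) = -0.645631 rad; t = (α − φ + p/2) mod 2π = 0.487221 rad, q = (α − β − t + p) mod 2π = 0.752479 rad → L = 2.64·(0.487221 + 5.137020 + 0.752479) = 2.64·6.376720 = 16.834541 m
LRL: c = (6 − d² + 2cos(α−β) − 2d(sin α − sin β))/8 = 0.682401; p = 2π − arccos c = 5.463432 rad; φ = atan2(cos β − cos α, d + sin α − sin β) = 2.182410 rad; t = (φ − α + p/2) mod 2π = 1.357861 rad, q = (β − α − t + p) mod 2π = 1.719706 rad → L = 2.64·(1.357861 + 5.463432 + 1.719706) = 2.64·8.540998 = 22.548235 m
Shortest: RLR with L = 16.834541 m ≈ 16.8345 m
Convert RLR to answer units (arcs ×180/π): t = 0.487221·180/π = 27.9157°, p = 5.137020·180/π = 294.3296°, q = 0.752479·180/π = 43.1139°, L = 16.8345 m.

RLR: t = 27.9157°, p = 294.3296°, q = 43.1139°, L = 16.8345 m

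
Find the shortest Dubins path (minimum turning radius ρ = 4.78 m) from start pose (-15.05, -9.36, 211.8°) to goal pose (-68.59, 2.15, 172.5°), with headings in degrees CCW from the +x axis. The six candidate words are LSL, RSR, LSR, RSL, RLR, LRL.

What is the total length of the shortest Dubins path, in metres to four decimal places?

55.1304 m

Let ψ = atan2(Δy, Δx) = atan2(11.51, -53.54) = 167.8672° be the start→goal bearing.
Normalize: d = |goal − start| / ρ = 54.763233/4.78 = 11.456743, α = (θ_start − ψ) mod 360° = 43.9328° = 0.766771 rad, β = (θ_goal − ψ) mod 360° = 4.6328° = 0.080857 rad.
Common terms: sin α = 0.693814, cos α = 0.720155, sin β = 0.080769, cos β = 0.996733, cos(α−β) = 0.773840, d² = 131.256968. Work in radians in the unit-radius frame; every candidate has L = ρ·(t + p + q).
LSL: p² = 2 + d² − 2cos(α−β) + 2d(sin α − sin β) = 145.756283; p = √p² = 12.072957; φ = atan2(cos β − cos α, d + sin α − sin β) = 0.022911 rad; t = (φ − α) mod 2π = 5.539325 rad, q = (β − φ) mod 2π = 0.057946 rad → L = 4.78·(5.539325 + 12.072957 + 0.057946) = 4.78·17.670228 = 84.463688 m
RSR: p² = 2 + d² − 2cos(α−β) + 2d(sin β − sin α) = 117.662291; p = √p² = 10.847225; φ = atan2(cos α − cos β, d − sin α + sin β) = -0.025500 rad; t = (α − φ) mod 2π = 0.792272 rad, q = (φ − β) mod 2π = 6.176828 rad → L = 4.78·(0.792272 + 10.847225 + 6.176828) = 4.78·17.816325 = 85.162032 m
LSR: p² = d² − 2 + 2cos(α−β) + 2d(sin α + sin β) = 148.553031; p = √p² = 12.188233; φ = atan2(−cos α − cos β, d + sin α + sin β) − atan2(−2, p) = 0.023186 rad; t = (φ − α) mod 2π = 5.539600 rad, q = (φ − β) mod 2π = 6.225515 rad → L = 4.78·(5.539600 + 12.188233 + 6.225515) = 4.78·23.953349 = 114.497006 m
RSL: p² = d² − 2 + 2cos(α−β) − 2d(sin α + sin β) = 113.056265; p = √p² = 10.632792; φ = atan2(cos α + cos β, d − sin α − sin β) − atan2(2, p) = -0.026563 rad; t = (α − φ) mod 2π = 0.793334 rad, q = (β − φ) mod 2π = 0.107420 rad → L = 4.78·(0.793334 + 10.632792 + 0.107420) = 4.78·11.533546 = 55.130351 m
RLR: c = (6 − d² + 2cos(α−β) + 2d(sin α − sin β))/8 = -13.707786, |c| > 1 → infeasible
LRL: c = (6 − d² + 2cos(α−β) − 2d(sin α − sin β))/8 = -17.219535, |c| > 1 → infeasible
Shortest: RSL with L = 55.130351 m ≈ 55.1304 m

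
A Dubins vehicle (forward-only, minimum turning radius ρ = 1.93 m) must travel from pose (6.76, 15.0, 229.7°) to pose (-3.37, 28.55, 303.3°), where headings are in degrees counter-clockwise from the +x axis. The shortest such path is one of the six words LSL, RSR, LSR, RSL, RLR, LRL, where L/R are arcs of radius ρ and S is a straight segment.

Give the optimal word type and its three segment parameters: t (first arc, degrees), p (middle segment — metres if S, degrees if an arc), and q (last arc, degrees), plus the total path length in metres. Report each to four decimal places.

Let ψ = atan2(Δy, Δx) = atan2(13.55, -10.13) = 126.7818° be the start→goal bearing.
Normalize: d = |goal − start| / ρ = 16.918020/1.93 = 8.765813, α = (θ_start − ψ) mod 360° = 102.9182° = 1.796261 rad, β = (θ_goal − ψ) mod 360° = 176.5182° = 3.080823 rad.
Common terms: sin α = 0.974690, cos α = -0.223559, sin β = 0.060732, cos β = -0.998154, cos(α−β) = 0.282341, d² = 76.839486. Work in radians in the unit-radius frame; every candidate has L = ρ·(t + p + q).
LSL: p² = 2 + d² − 2cos(α−β) + 2d(sin α − sin β) = 94.297976; p = √p² = 9.710714; φ = atan2(cos β − cos α, d + sin α − sin β) = -0.079852 rad; t = (φ − α) mod 2π = 4.407073 rad, q = (β − φ) mod 2π = 3.160675 rad → L = 1.93·(4.407073 + 9.710714 + 3.160675) = 1.93·17.278462 = 33.347432 m
RSR: p² = 2 + d² − 2cos(α−β) + 2d(sin β − sin α) = 62.251629; p = √p² = 7.889970; φ = atan2(cos α − cos β, d − sin α + sin β) = 0.098333 rad; t = (α − φ) mod 2π = 1.697928 rad, q = (φ − β) mod 2π = 3.300695 rad → L = 1.93·(1.697928 + 7.889970 + 3.300695) = 1.93·12.888593 = 24.874985 m
LSR: p² = d² − 2 + 2cos(α−β) + 2d(sin α + sin β) = 93.556812; p = √p² = 9.672477; φ = atan2(−cos α − cos β, d + sin α + sin β) − atan2(−2, p) = 0.327908 rad; t = (φ − α) mod 2π = 4.814833 rad, q = (φ − β) mod 2π = 3.530270 rad → L = 1.93·(4.814833 + 9.672477 + 3.530270) = 1.93·18.017580 = 34.773930 m
RSL: p² = d² − 2 + 2cos(α−β) − 2d(sin α + sin β) = 57.251525; p = √p² = 7.566474; φ = atan2(cos α + cos β, d − sin α − sin β) − atan2(2, p) = -0.415158 rad; t = (α − φ) mod 2π = 2.211418 rad, q = (β − φ) mod 2π = 3.495981 rad → L = 1.93·(2.211418 + 7.566474 + 3.495981) = 1.93·13.273873 = 25.618575 m
RLR: c = (6 − d² + 2cos(α−β) + 2d(sin α − sin β))/8 = -6.781454, |c| > 1 → infeasible
LRL: c = (6 − d² + 2cos(α−β) − 2d(sin α − sin β))/8 = -10.787247, |c| > 1 → infeasible
Shortest: RSR with L = 24.874985 m ≈ 24.8750 m
Convert RSR to answer units (arcs ×180/π): t = 1.697928·180/π = 97.2841°, p = ρ·p = 1.93·7.889970 = 15.2276 m, q = 3.300695·180/π = 189.1159°, L = 24.8750 m.

RSR: t = 97.2841°, p = 15.2276 m, q = 189.1159°, L = 24.8750 m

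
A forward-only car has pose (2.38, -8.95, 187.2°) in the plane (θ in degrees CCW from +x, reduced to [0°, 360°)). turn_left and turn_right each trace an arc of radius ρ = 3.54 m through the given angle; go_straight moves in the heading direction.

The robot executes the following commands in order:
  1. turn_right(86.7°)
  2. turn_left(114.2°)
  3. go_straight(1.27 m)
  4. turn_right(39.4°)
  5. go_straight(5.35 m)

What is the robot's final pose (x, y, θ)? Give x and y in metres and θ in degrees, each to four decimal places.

set_pose: (x, y, θ) = (2.3800, -8.9500, 187.2000°), ρ = 3.54
turn_right(86.7°): centre at ρ to the right, rotate −86.7° → (-1.5444, -6.0830, 100.5000°)
turn_left(114.2°): centre at ρ to the left, rotate +114.2° → (-7.0404, -3.8178, 214.7000°)
go_straight(1.27): x += 1.27·cos θ, y += 1.27·sin θ → (-8.0845, -4.5407, 214.7000°)
turn_right(39.4°): centre at ρ to the right, rotate −39.4° → (-10.3898, -5.1584, 175.3000°)
go_straight(5.35): x += 5.35·cos θ, y += 5.35·sin θ → (-15.7218, -4.7201, 175.3000°)

(-15.7218, -4.7201, 175.3000°)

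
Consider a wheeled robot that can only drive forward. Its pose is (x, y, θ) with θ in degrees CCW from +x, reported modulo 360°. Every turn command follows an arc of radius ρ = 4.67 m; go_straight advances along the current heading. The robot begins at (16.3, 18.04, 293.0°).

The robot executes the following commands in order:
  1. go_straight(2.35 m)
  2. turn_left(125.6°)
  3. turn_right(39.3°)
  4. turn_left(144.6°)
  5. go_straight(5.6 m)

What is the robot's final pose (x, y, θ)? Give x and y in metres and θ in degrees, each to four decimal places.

set_pose: (x, y, θ) = (16.3000, 18.0400, 293.0000°), ρ = 4.67
go_straight(2.35): x += 2.35·cos θ, y += 2.35·sin θ → (17.2182, 15.8768, 293.0000°)
turn_left(125.6°): centre at ρ to the left, rotate +125.6° → (25.5031, 15.2684, 418.6000° ≡ 58.6000°)
turn_right(39.3°): centre at ρ to the right, rotate −39.3° → (27.9456, 17.2428, 19.3000°)
turn_left(144.6°): centre at ρ to the left, rotate +144.6° → (27.6972, 26.1372, 163.9000°)
go_straight(5.6): x += 5.6·cos θ, y += 5.6·sin θ → (22.3168, 27.6902, 163.9000°)

(22.3168, 27.6902, 163.9000°)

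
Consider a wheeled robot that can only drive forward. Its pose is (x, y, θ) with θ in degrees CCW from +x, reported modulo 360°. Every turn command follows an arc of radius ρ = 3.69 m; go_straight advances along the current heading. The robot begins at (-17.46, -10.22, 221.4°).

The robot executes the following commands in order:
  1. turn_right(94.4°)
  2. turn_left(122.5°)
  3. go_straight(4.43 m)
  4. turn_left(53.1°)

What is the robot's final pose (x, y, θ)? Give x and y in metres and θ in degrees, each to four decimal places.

set_pose: (x, y, θ) = (-17.4600, -10.2200, 221.4000°), ρ = 3.69
turn_right(94.4°): centre at ρ to the right, rotate −94.4° → (-22.8472, -9.6728, 127.0000°)
turn_left(122.5°): centre at ρ to the left, rotate +122.5° → (-29.2505, -10.6012, 249.5000°)
go_straight(4.43): x += 4.43·cos θ, y += 4.43·sin θ → (-30.8019, -14.7507, 249.5000°)
turn_left(53.1°): centre at ρ to the left, rotate +53.1° → (-30.4542, -18.0310, 302.6000°)

(-30.4542, -18.0310, 302.6000°)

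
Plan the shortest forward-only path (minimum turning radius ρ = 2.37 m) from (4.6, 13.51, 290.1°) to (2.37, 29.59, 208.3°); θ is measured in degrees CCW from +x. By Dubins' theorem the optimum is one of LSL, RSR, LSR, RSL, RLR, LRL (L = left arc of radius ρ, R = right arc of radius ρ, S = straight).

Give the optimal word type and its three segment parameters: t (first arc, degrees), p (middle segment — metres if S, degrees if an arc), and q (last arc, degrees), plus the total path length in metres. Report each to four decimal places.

LSL: t = 174.0890°, p = 13.5935 m, q = 104.1110°, L = 25.1011 m

Let ψ = atan2(Δy, Δx) = atan2(16.08, -2.23) = 97.8955° be the start→goal bearing.
Normalize: d = |goal − start| / ρ = 16.233894/2.37 = 6.849744, α = (θ_start − ψ) mod 360° = 192.2045° = 3.354601 rad, β = (θ_goal − ψ) mod 360° = 110.4045° = 1.926922 rad.
Common terms: sin α = -0.211401, cos α = -0.977399, sin β = 0.937255, cos β = -0.348645, cos(α−β) = 0.142629, d² = 46.918994. Work in radians in the unit-radius frame; every candidate has L = ρ·(t + p + q).
LSL: p² = 2 + d² − 2cos(α−β) + 2d(sin α − sin β) = 32.897736; p = √p² = 5.735655; φ = atan2(cos β − cos α, d + sin α − sin β) = 0.109843 rad; t = (φ − α) mod 2π = 3.038427 rad, q = (β − φ) mod 2π = 1.817079 rad → L = 2.37·(3.038427 + 5.735655 + 1.817079) = 2.37·10.591161 = 25.101051 m
RSR: p² = 2 + d² − 2cos(α−β) + 2d(sin β − sin α) = 64.369737; p = √p² = 8.023075; φ = atan2(cos α − cos β, d − sin α + sin β) = -0.078449 rad; t = (α − φ) mod 2π = 3.433050 rad, q = (φ − β) mod 2π = 4.277815 rad → L = 2.37·(3.433050 + 8.023075 + 4.277815) = 2.37·15.733940 = 37.289438 m
LSR: p² = d² − 2 + 2cos(α−β) + 2d(sin α + sin β) = 55.148071; p = √p² = 7.426175; φ = atan2(−cos α − cos β, d + sin α + sin β) − atan2(−2, p) = 0.436362 rad; t = (φ − α) mod 2π = 3.364946 rad, q = (φ − β) mod 2π = 4.792625 rad → L = 2.37·(3.364946 + 7.426175 + 4.792625) = 2.37·15.583746 = 36.933478 m
RSL: p² = d² − 2 + 2cos(α−β) − 2d(sin α + sin β) = 35.260434; p = √p² = 5.938050; φ = atan2(cos α + cos β, d − sin α − sin β) − atan2(2, p) = -0.538121 rad; t = (α − φ) mod 2π = 3.892722 rad, q = (β − φ) mod 2π = 2.465043 rad → L = 2.37·(3.892722 + 5.938050 + 2.465043) = 2.37·12.295815 = 29.141082 m
RLR: c = (6 − d² + 2cos(α−β) + 2d(sin α − sin β))/8 = -7.046217, |c| > 1 → infeasible
LRL: c = (6 − d² + 2cos(α−β) − 2d(sin α − sin β))/8 = -3.112217, |c| > 1 → infeasible
Shortest: LSL with L = 25.101051 m ≈ 25.1011 m
Convert LSL to answer units (arcs ×180/π): t = 3.038427·180/π = 174.0890°, p = ρ·p = 2.37·5.735655 = 13.5935 m, q = 1.817079·180/π = 104.1110°, L = 25.1011 m.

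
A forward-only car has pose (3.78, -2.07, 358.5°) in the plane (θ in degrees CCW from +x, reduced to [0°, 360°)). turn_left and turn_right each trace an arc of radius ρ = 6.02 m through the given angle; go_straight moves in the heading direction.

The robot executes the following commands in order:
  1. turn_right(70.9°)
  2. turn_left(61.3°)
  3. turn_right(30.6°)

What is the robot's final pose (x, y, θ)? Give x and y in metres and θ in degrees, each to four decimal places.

set_pose: (x, y, θ) = (3.7800, -2.0700, 358.5000°), ρ = 6.02
turn_right(70.9°): centre at ρ to the right, rotate −70.9° → (9.3606, -6.2677, 287.6000°)
turn_left(61.3°): centre at ρ to the left, rotate +61.3° → (13.9398, -10.3548, 348.9000°)
turn_right(30.6°): centre at ρ to the right, rotate −30.6° → (16.7856, -11.7674, 318.3000°)

(16.7856, -11.7674, 318.3000°)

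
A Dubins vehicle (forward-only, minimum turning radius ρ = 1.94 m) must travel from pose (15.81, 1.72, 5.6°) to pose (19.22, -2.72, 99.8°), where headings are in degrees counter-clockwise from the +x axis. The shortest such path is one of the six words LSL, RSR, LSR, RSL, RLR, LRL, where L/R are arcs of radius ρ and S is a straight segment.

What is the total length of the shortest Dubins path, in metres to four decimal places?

14.5756 m

Let ψ = atan2(Δy, Δx) = atan2(-4.44, 3.41) = -52.4751° be the start→goal bearing.
Normalize: d = |goal − start| / ρ = 5.598366/1.94 = 2.885756, α = (θ_start − ψ) mod 360° = 58.0751° = 1.013601 rad, β = (θ_goal − ψ) mod 360° = 152.2751° = 2.657702 rad.
Common terms: sin α = 0.848742, cos α = 0.528807, sin β = 0.465227, cos β = -0.885191, cos(α−β) = -0.073238, d² = 8.327585. Work in radians in the unit-radius frame; every candidate has L = ρ·(t + p + q).
LSL: p² = 2 + d² − 2cos(α−β) + 2d(sin α − sin β) = 12.687522; p = √p² = 3.561955; φ = atan2(cos β − cos α, d + sin α − sin β) = -0.408216 rad; t = (φ − α) mod 2π = 4.861368 rad, q = (β − φ) mod 2π = 3.065918 rad → L = 1.94·(4.861368 + 3.561955 + 3.065918) = 1.94·11.489240 = 22.289126 m
RSR: p² = 2 + d² − 2cos(α−β) + 2d(sin β − sin α) = 8.260601; p = √p² = 2.874126; φ = atan2(cos α − cos β, d − sin α + sin β) = 0.514357 rad; t = (α − φ) mod 2π = 0.499244 rad, q = (φ − β) mod 2π = 4.139841 rad → L = 1.94·(0.499244 + 2.874126 + 4.139841) = 1.94·7.513211 = 14.575630 m
LSR: p² = d² − 2 + 2cos(α−β) + 2d(sin α + sin β) = 13.764695; p = √p² = 3.710080; φ = atan2(−cos α − cos β, d + sin α + sin β) − atan2(−2, p) = 0.579071 rad; t = (φ − α) mod 2π = 5.848654 rad, q = (φ − β) mod 2π = 4.204554 rad → L = 1.94·(5.848654 + 3.710080 + 4.204554) = 1.94·13.763289 = 26.700780 m
RSL: p² = d² − 2 + 2cos(α−β) − 2d(sin α + sin β) = -1.402477 < 0 → infeasible
RLR: c = (6 − d² + 2cos(α−β) + 2d(sin α − sin β))/8 = -0.032575; p = 2π − arccos c = 4.679808 rad; φ = atan2(cos α − cos β, d − sin α + sin β) = 0.514357 rad; t = (α − φ + p/2) mod 2π = 2.839148 rad, q = (α − β − t + p) mod 2π = 0.196559 rad → L = 1.94·(2.839148 + 4.679808 + 0.196559) = 1.94·7.715516 = 14.968101 m
LRL: c = (6 − d² + 2cos(α−β) − 2d(sin α − sin β))/8 = -0.585940; p = 2π − arccos c = 4.086349 rad; φ = atan2(cos β − cos α, d + sin α − sin β) = -0.408216 rad; t = (φ − α + p/2) mod 2π = 0.621357 rad, q = (β − α − t + p) mod 2π = 5.109092 rad → L = 1.94·(0.621357 + 4.086349 + 5.109092) = 1.94·9.816798 = 19.044589 m
Shortest: RSR with L = 14.575630 m ≈ 14.5756 m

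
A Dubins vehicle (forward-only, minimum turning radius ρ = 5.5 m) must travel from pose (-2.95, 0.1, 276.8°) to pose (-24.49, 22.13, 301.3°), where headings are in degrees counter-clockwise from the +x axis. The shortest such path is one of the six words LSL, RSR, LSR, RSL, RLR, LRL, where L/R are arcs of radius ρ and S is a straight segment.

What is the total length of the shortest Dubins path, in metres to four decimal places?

Let ψ = atan2(Δy, Δx) = atan2(22.03, -21.54) = 134.3557° be the start→goal bearing.
Normalize: d = |goal − start| / ρ = 30.810591/5.5 = 5.601926, α = (θ_start − ψ) mod 360° = 142.4443° = 2.486123 rad, β = (θ_goal − ψ) mod 360° = 166.9443° = 2.913728 rad.
Common terms: sin α = 0.609532, cos α = -0.792762, sin β = 0.225898, cos β = -0.974151, cos(α−β) = 0.909961, d² = 31.381570. Work in radians in the unit-radius frame; every candidate has L = ρ·(t + p + q).
LSL: p² = 2 + d² − 2cos(α−β) + 2d(sin α − sin β) = 35.859830; p = √p² = 5.988308; φ = atan2(cos β − cos α, d + sin α − sin β) = -0.030295 rad; t = (φ − α) mod 2π = 3.766767 rad, q = (β − φ) mod 2π = 2.944024 rad → L = 5.5·(3.766767 + 5.988308 + 2.944024) = 5.5·12.699099 = 69.845043 m
RSR: p² = 2 + d² − 2cos(α−β) + 2d(sin β − sin α) = 27.263466; p = √p² = 5.221443; φ = atan2(cos α − cos β, d − sin α + sin β) = 0.034746 rad; t = (α − φ) mod 2π = 2.451376 rad, q = (φ − β) mod 2π = 3.404203 rad → L = 5.5·(2.451376 + 5.221443 + 3.404203) = 5.5·11.077023 = 60.923624 m
LSR: p² = d² − 2 + 2cos(α−β) + 2d(sin α + sin β) = 40.561520; p = √p² = 6.368793; φ = atan2(−cos α − cos β, d + sin α + sin β) − atan2(−2, p) = 0.572160 rad; t = (φ − α) mod 2π = 4.369223 rad, q = (φ − β) mod 2π = 3.941617 rad → L = 5.5·(4.369223 + 6.368793 + 3.941617) = 5.5·14.679633 = 80.737979 m
RSL: p² = d² − 2 + 2cos(α−β) − 2d(sin α + sin β) = 21.841466; p = √p² = 4.673485; φ = atan2(cos α + cos β, d − sin α − sin β) − atan2(2, p) = -0.759354 rad; t = (α − φ) mod 2π = 3.245476 rad, q = (β − φ) mod 2π = 3.673082 rad → L = 5.5·(3.245476 + 4.673485 + 3.673082) = 5.5·11.592044 = 63.756242 m
RLR: c = (6 − d² + 2cos(α−β) + 2d(sin α − sin β))/8 = -2.407933, |c| > 1 → infeasible
LRL: c = (6 − d² + 2cos(α−β) − 2d(sin α − sin β))/8 = -3.482479, |c| > 1 → infeasible
Shortest: RSR with L = 60.923624 m ≈ 60.9236 m

60.9236 m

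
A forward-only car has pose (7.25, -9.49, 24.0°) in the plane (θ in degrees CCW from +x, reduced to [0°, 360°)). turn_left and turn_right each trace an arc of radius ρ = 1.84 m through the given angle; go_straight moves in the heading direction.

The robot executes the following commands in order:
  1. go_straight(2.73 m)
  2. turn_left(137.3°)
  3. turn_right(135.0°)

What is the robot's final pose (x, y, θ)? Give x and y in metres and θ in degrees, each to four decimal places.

(9.3602, -1.5634, 26.3000°)

set_pose: (x, y, θ) = (7.2500, -9.4900, 24.0000°), ρ = 1.84
go_straight(2.73): x += 2.73·cos θ, y += 2.73·sin θ → (9.7440, -8.3796, 24.0000°)
turn_left(137.3°): centre at ρ to the left, rotate +137.3° → (9.5855, -4.9558, 161.3000°)
turn_right(135.0°): centre at ρ to the right, rotate −135.0° → (9.3602, -1.5634, 26.3000°)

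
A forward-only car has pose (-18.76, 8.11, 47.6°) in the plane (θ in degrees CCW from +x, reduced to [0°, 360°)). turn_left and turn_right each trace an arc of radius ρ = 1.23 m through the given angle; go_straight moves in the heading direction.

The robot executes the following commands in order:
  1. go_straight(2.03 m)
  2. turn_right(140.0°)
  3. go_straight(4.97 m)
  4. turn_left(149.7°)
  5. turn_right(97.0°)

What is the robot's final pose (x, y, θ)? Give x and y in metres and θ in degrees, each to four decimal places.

set_pose: (x, y, θ) = (-18.7600, 8.1100, 47.6000°), ρ = 1.23
go_straight(2.03): x += 2.03·cos θ, y += 2.03·sin θ → (-17.3912, 9.6091, 47.6000°)
turn_right(140.0°): centre at ρ to the right, rotate −140.0° → (-15.2539, 8.7282, -92.4000° ≡ 267.6000°)
go_straight(4.97): x += 4.97·cos θ, y += 4.97·sin θ → (-15.4621, 3.7625, 267.6000°)
turn_left(149.7°): centre at ρ to the left, rotate +149.7° → (-13.1981, 3.0465, 417.3000° ≡ 57.3000°)
turn_right(97.0°): centre at ρ to the right, rotate −97.0° → (-11.3773, 3.3284, -39.7000° ≡ 320.3000°)

(-11.3773, 3.3284, 320.3000°)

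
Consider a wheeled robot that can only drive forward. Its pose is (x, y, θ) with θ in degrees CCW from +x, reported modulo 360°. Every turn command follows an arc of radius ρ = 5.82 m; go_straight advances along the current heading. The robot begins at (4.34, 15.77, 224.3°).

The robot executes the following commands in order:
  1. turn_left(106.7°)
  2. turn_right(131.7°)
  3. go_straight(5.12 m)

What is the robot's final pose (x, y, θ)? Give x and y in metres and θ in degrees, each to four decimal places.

set_pose: (x, y, θ) = (4.3400, 15.7700, 224.3000°), ρ = 5.82
turn_left(106.7°): centre at ρ to the left, rotate +106.7° → (5.5832, 6.5144, 331.0000°)
turn_right(131.7°): centre at ρ to the right, rotate −131.7° → (4.6852, -4.0688, 199.3000°)
go_straight(5.12): x += 5.12·cos θ, y += 5.12·sin θ → (-0.1471, -5.7611, 199.3000°)

(-0.1471, -5.7611, 199.3000°)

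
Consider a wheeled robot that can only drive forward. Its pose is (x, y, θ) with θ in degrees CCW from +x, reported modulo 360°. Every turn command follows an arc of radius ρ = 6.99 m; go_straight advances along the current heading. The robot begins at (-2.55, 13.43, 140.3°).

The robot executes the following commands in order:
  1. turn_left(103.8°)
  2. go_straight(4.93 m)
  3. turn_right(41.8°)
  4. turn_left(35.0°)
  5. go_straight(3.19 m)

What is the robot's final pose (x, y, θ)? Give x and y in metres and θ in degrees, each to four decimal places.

set_pose: (x, y, θ) = (-2.5500, 13.4300, 140.3000°), ρ = 6.99
turn_left(103.8°): centre at ρ to the left, rotate +103.8° → (-13.3029, 11.1051, 244.1000°)
go_straight(4.93): x += 4.93·cos θ, y += 4.93·sin θ → (-15.4563, 6.6703, 244.1000°)
turn_right(41.8°): centre at ρ to the right, rotate −41.8° → (-19.0918, 3.2564, 202.3000°)
turn_left(35.0°): centre at ρ to the left, rotate +35.0° → (-22.3216, 0.5654, 237.3000°)
go_straight(3.19): x += 3.19·cos θ, y += 3.19·sin θ → (-24.0450, -2.1190, 237.3000°)

(-24.0450, -2.1190, 237.3000°)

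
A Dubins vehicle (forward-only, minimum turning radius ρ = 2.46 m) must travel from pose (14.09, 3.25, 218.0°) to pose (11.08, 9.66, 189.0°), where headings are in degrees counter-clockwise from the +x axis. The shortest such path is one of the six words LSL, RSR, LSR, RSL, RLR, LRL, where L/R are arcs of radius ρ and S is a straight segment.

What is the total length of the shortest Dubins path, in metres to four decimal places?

21.4343 m

Let ψ = atan2(Δy, Δx) = atan2(6.41, -3.01) = 115.1538° be the start→goal bearing.
Normalize: d = |goal − start| / ρ = 7.081539/2.46 = 2.878675, α = (θ_start − ψ) mod 360° = 102.8462° = 1.795006 rad, β = (θ_goal − ψ) mod 360° = 73.8462° = 1.288860 rad.
Common terms: sin α = 0.974970, cos α = -0.222336, sin β = 0.960519, cos β = 0.278216, cos(α−β) = 0.874620, d² = 8.286767. Work in radians in the unit-radius frame; every candidate has L = ρ·(t + p + q).
LSL: p² = 2 + d² − 2cos(α−β) + 2d(sin α − sin β) = 8.620731; p = √p² = 2.936108; φ = atan2(cos β − cos α, d + sin α − sin β) = 0.171318 rad; t = (φ − α) mod 2π = 4.659498 rad, q = (β − φ) mod 2π = 1.117542 rad → L = 2.46·(4.659498 + 2.936108 + 1.117542) = 2.46·8.713148 = 21.434344 m
RSR: p² = 2 + d² − 2cos(α−β) + 2d(sin β − sin α) = 8.454324; p = √p² = 2.907632; φ = atan2(cos α − cos β, d − sin α + sin β) = -0.173013 rad; t = (α − φ) mod 2π = 1.968018 rad, q = (φ − β) mod 2π = 4.821312 rad → L = 2.46·(1.968018 + 2.907632 + 4.821312) = 2.46·9.696963 = 23.854529 m
LSR: p² = d² − 2 + 2cos(α−β) + 2d(sin α + sin β) = 19.179291; p = √p² = 4.379417; φ = atan2(−cos α − cos β, d + sin α + sin β) − atan2(−2, p) = 0.416790 rad; t = (φ − α) mod 2π = 4.904969 rad, q = (φ − β) mod 2π = 5.411115 rad → L = 2.46·(4.904969 + 4.379417 + 5.411115) = 2.46·14.695501 = 36.150932 m
RSL: p² = d² − 2 + 2cos(α−β) − 2d(sin α + sin β) = -3.107278 < 0 → infeasible
RLR: c = (6 − d² + 2cos(α−β) + 2d(sin α − sin β))/8 = -0.056791; p = 2π − arccos c = 4.655568 rad; φ = atan2(cos α − cos β, d − sin α + sin β) = -0.173013 rad; t = (α − φ + p/2) mod 2π = 4.295802 rad, q = (α − β − t + p) mod 2π = 0.865911 rad → L = 2.46·(4.295802 + 4.655568 + 0.865911) = 2.46·9.817281 = 24.150512 m
LRL: c = (6 − d² + 2cos(α−β) − 2d(sin α − sin β))/8 = -0.077591; p = 2π − arccos c = 4.634720 rad; φ = atan2(cos β − cos α, d + sin α − sin β) = 0.171318 rad; t = (φ − α + p/2) mod 2π = 0.693672 rad, q = (β − α − t + p) mod 2π = 3.434902 rad → L = 2.46·(0.693672 + 4.634720 + 3.434902) = 2.46·8.763294 = 21.557702 m
Shortest: LSL with L = 21.434344 m ≈ 21.4343 m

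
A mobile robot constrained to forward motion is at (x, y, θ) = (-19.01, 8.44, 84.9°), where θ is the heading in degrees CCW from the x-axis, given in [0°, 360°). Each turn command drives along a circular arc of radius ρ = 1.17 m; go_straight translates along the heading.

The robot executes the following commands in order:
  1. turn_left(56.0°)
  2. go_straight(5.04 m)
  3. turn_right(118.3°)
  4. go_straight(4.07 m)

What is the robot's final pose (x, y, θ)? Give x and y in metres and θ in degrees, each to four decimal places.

(-19.3030, 16.1828, 22.6000°)

set_pose: (x, y, θ) = (-19.0100, 8.4400, 84.9000°), ρ = 1.17
turn_left(56.0°): centre at ρ to the left, rotate +56.0° → (-19.4375, 9.4520, 140.9000°)
go_straight(5.04): x += 5.04·cos θ, y += 5.04·sin θ → (-23.3488, 12.6306, 140.9000°)
turn_right(118.3°): centre at ρ to the right, rotate −118.3° → (-23.0605, 14.6187, 22.6000°)
go_straight(4.07): x += 4.07·cos θ, y += 4.07·sin θ → (-19.3030, 16.1828, 22.6000°)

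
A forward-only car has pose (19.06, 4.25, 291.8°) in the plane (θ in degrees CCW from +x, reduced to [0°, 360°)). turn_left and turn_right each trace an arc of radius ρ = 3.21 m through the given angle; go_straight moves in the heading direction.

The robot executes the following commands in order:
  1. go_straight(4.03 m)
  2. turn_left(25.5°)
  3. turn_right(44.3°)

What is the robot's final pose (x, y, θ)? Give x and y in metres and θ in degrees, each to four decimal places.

(22.3889, -2.8499, 273.0000°)

set_pose: (x, y, θ) = (19.0600, 4.2500, 291.8000°), ρ = 3.21
go_straight(4.03): x += 4.03·cos θ, y += 4.03·sin θ → (20.5566, 0.5082, 291.8000°)
turn_left(25.5°): centre at ρ to the left, rotate +25.5° → (21.3602, -0.6588, 317.3000°)
turn_right(44.3°): centre at ρ to the right, rotate −44.3° → (22.3889, -2.8499, 273.0000°)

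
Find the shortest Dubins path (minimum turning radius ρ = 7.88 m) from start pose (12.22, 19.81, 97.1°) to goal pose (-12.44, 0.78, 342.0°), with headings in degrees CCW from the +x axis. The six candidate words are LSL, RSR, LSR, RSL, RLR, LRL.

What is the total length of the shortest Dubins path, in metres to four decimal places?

51.5439 m

Let ψ = atan2(Δy, Δx) = atan2(-19.03, -24.66) = -142.3428° be the start→goal bearing.
Normalize: d = |goal − start| / ρ = 31.148941/7.88 = 3.952911, α = (θ_start − ψ) mod 360° = 239.4428° = 4.179065 rad, β = (θ_goal − ψ) mod 360° = 124.3428° = 2.170191 rad.
Common terms: sin α = -0.861122, cos α = -0.508398, sin β = 0.825677, cos β = -0.564143, cos(α−β) = -0.424199, d² = 15.625507. Work in radians in the unit-radius frame; every candidate has L = ρ·(t + p + q).
LSL: p² = 2 + d² − 2cos(α−β) + 2d(sin α − sin β) = 5.138372; p = √p² = 2.266798; φ = atan2(cos β − cos α, d + sin α − sin β) = -0.024594 rad; t = (φ − α) mod 2π = 2.079526 rad, q = (β − φ) mod 2π = 2.194786 rad → L = 7.88·(2.079526 + 2.266798 + 2.194786) = 7.88·6.541109 = 51.543939 m
RSR: p² = 2 + d² − 2cos(α−β) + 2d(sin β − sin α) = 31.809441; p = √p² = 5.639986; φ = atan2(cos α − cos β, d − sin α + sin β) = 0.009884 rad; t = (α − φ) mod 2π = 4.169181 rad, q = (φ − β) mod 2π = 4.122878 rad → L = 7.88·(4.169181 + 5.639986 + 4.122878) = 7.88·13.932045 = 109.784516 m
LSR: p² = d² − 2 + 2cos(α−β) + 2d(sin α + sin β) = 12.496886; p = √p² = 3.535093; φ = atan2(−cos α − cos β, d + sin α + sin β) − atan2(−2, p) = 0.782095 rad; t = (φ − α) mod 2π = 2.886215 rad, q = (φ − β) mod 2π = 4.895089 rad → L = 7.88·(2.886215 + 3.535093 + 4.895089) = 7.88·11.316398 = 89.173212 m
RSL: p² = d² − 2 + 2cos(α−β) − 2d(sin α + sin β) = 13.057331; p = √p² = 3.613493; φ = atan2(cos α + cos β, d − sin α − sin β) − atan2(2, p) = -0.768215 rad; t = (α − φ) mod 2π = 4.947280 rad, q = (β − φ) mod 2π = 2.938407 rad → L = 7.88·(4.947280 + 3.613493 + 2.938407) = 7.88·11.499180 = 90.613538 m
RLR: c = (6 − d² + 2cos(α−β) + 2d(sin α − sin β))/8 = -2.976180, |c| > 1 → infeasible
LRL: c = (6 − d² + 2cos(α−β) − 2d(sin α − sin β))/8 = 0.357704; p = 2π − arccos c = 5.078197 rad; φ = atan2(cos β − cos α, d + sin α − sin β) = -0.024594 rad; t = (φ − α + p/2) mod 2π = 4.618624 rad, q = (β − α − t + p) mod 2π = 4.733884 rad → L = 7.88·(4.618624 + 5.078197 + 4.733884) = 7.88·14.430704 = 113.713951 m
Shortest: LSL with L = 51.543939 m ≈ 51.5439 m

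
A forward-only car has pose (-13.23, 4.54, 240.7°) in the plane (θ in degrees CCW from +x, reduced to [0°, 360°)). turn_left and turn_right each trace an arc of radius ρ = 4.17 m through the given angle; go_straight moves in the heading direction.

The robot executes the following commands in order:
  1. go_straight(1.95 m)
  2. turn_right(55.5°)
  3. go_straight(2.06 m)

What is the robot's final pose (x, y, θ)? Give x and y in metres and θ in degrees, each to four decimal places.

set_pose: (x, y, θ) = (-13.2300, 4.5400, 240.7000°), ρ = 4.17
go_straight(1.95): x += 1.95·cos θ, y += 1.95·sin θ → (-14.1843, 2.8395, 240.7000°)
turn_right(55.5°): centre at ρ to the right, rotate −55.5° → (-17.4429, 0.7274, 185.2000°)
go_straight(2.06): x += 2.06·cos θ, y += 2.06·sin θ → (-19.4944, 0.5406, 185.2000°)

(-19.4944, 0.5406, 185.2000°)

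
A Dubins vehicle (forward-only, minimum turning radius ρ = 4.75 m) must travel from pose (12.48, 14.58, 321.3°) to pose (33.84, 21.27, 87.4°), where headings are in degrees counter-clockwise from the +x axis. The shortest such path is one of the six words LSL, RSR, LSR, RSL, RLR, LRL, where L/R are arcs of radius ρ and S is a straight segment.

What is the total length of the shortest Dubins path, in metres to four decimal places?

24.4689 m

Let ψ = atan2(Δy, Δx) = atan2(6.69, 21.36) = 17.3907° be the start→goal bearing.
Normalize: d = |goal − start| / ρ = 22.383157/4.75 = 4.712243, α = (θ_start − ψ) mod 360° = 303.9093° = 5.304218 rad, β = (θ_goal − ψ) mod 360° = 70.0093° = 1.221893 rad.
Common terms: sin α = -0.829921, cos α = 0.557880, sin β = 0.939748, cos β = 0.341867, cos(α−β) = -0.589196, d² = 22.205239. Work in radians in the unit-radius frame; every candidate has L = ρ·(t + p + q).
LSL: p² = 2 + d² − 2cos(α−β) + 2d(sin α − sin β) = 8.705402; p = √p² = 2.950492; φ = atan2(cos β − cos α, d + sin α − sin β) = -0.073278 rad; t = (φ − α) mod 2π = 0.905689 rad, q = (β − φ) mod 2π = 1.295171 rad → L = 4.75·(0.905689 + 2.950492 + 1.295171) = 4.75·5.151352 = 24.468922 m
RSR: p² = 2 + d² − 2cos(α−β) + 2d(sin β − sin α) = 42.061861; p = √p² = 6.485512; φ = atan2(cos α − cos β, d − sin α + sin β) = 0.033313 rad; t = (α − φ) mod 2π = 5.270905 rad, q = (φ − β) mod 2π = 5.094605 rad → L = 4.75·(5.270905 + 6.485512 + 5.094605) = 4.75·16.851022 = 80.042355 m
LSR: p² = d² − 2 + 2cos(α−β) + 2d(sin α + sin β) = 20.061907; p = √p² = 4.479052; φ = atan2(−cos α − cos β, d + sin α + sin β) − atan2(−2, p) = 0.235491 rad; t = (φ − α) mod 2π = 1.214457 rad, q = (φ − β) mod 2π = 5.296783 rad → L = 4.75·(1.214457 + 4.479052 + 5.296783) = 4.75·10.990292 = 52.203888 m
RSL: p² = d² − 2 + 2cos(α−β) − 2d(sin α + sin β) = 17.991785; p = √p² = 4.241672; φ = atan2(cos α + cos β, d − sin α − sin β) − atan2(2, p) = -0.247539 rad; t = (α − φ) mod 2π = 5.551757 rad, q = (β − φ) mod 2π = 1.469432 rad → L = 4.75·(5.551757 + 4.241672 + 1.469432) = 4.75·11.262862 = 53.498595 m
RLR: c = (6 − d² + 2cos(α−β) + 2d(sin α − sin β))/8 = -4.257733, |c| > 1 → infeasible
LRL: c = (6 − d² + 2cos(α−β) − 2d(sin α − sin β))/8 = -0.088175; p = 2π − arccos c = 4.624099 rad; φ = atan2(cos β − cos α, d + sin α − sin β) = -0.073278 rad; t = (φ − α + p/2) mod 2π = 3.217738 rad, q = (β − α − t + p) mod 2π = 3.607221 rad → L = 4.75·(3.217738 + 4.624099 + 3.607221) = 4.75·11.449058 = 54.383027 m
Shortest: LSL with L = 24.468922 m ≈ 24.4689 m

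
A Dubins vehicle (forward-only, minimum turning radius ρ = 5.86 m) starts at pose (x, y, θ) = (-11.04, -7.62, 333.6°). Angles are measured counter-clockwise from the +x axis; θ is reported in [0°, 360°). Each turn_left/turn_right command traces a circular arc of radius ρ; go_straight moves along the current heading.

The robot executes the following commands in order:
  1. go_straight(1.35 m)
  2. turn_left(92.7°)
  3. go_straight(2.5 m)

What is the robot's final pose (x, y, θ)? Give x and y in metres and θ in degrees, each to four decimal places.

set_pose: (x, y, θ) = (-11.0400, -7.6200, 333.6000°), ρ = 5.86
go_straight(1.35): x += 1.35·cos θ, y += 1.35·sin θ → (-9.8308, -8.2203, 333.6000°)
turn_left(92.7°): centre at ρ to the left, rotate +92.7° → (-1.8594, -5.3268, 426.3000° ≡ 66.3000°)
go_straight(2.5): x += 2.5·cos θ, y += 2.5·sin θ → (-0.8546, -3.0376, 66.3000°)

(-0.8546, -3.0376, 66.3000°)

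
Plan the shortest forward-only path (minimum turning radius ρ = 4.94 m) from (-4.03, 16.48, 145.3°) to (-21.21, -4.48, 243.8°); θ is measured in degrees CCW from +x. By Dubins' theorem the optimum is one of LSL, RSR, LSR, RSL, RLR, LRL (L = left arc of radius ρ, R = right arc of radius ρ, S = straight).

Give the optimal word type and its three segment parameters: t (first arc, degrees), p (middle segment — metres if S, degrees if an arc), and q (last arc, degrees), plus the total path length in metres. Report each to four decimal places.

LSL: t = 97.1928°, p = 21.5115 m, q = 1.3072°, L = 30.0041 m

Let ψ = atan2(Δy, Δx) = atan2(-20.96, -17.18) = -129.3400° be the start→goal bearing.
Normalize: d = |goal − start| / ρ = 27.101181/4.94 = 5.486069, α = (θ_start − ψ) mod 360° = 274.6400° = 4.793372 rad, β = (θ_goal − ψ) mod 360° = 13.1400° = 0.229336 rad.
Common terms: sin α = -0.996723, cos α = 0.080894, sin β = 0.227331, cos β = 0.973818, cos(α−β) = -0.147809, d² = 30.096953. Work in radians in the unit-radius frame; every candidate has L = ρ·(t + p + q).
LSL: p² = 2 + d² − 2cos(α−β) + 2d(sin α − sin β) = 18.962087; p = √p² = 4.354548; φ = atan2(cos β − cos α, d + sin α − sin β) = 0.206520 rad; t = (φ − α) mod 2π = 1.696334 rad, q = (β − φ) mod 2π = 0.022816 rad → L = 4.94·(1.696334 + 4.354548 + 0.022816) = 4.94·6.073697 = 30.004064 m
RSR: p² = 2 + d² − 2cos(α−β) + 2d(sin β − sin α) = 45.823057; p = √p² = 6.769273; φ = atan2(cos α − cos β, d − sin α + sin β) = -0.132294 rad; t = (α − φ) mod 2π = 4.925666 rad, q = (φ − β) mod 2π = 5.921556 rad → L = 4.94·(4.925666 + 6.769273 + 5.921556) = 4.94·17.616494 = 87.025482 m
LSR: p² = d² − 2 + 2cos(α−β) + 2d(sin α + sin β) = 19.359462; p = √p² = 4.399939; φ = atan2(−cos α − cos β, d + sin α + sin β) − atan2(−2, p) = 0.206639 rad; t = (φ − α) mod 2π = 1.696452 rad, q = (φ − β) mod 2π = 6.260488 rad → L = 4.94·(1.696452 + 4.399939 + 6.260488) = 4.94·12.356879 = 61.042980 m
RSL: p² = d² − 2 + 2cos(α−β) − 2d(sin α + sin β) = 36.243207; p = √p² = 6.020233; φ = atan2(cos α + cos β, d − sin α − sin β) − atan2(2, p) = -0.153706 rad; t = (α − φ) mod 2π = 4.947078 rad, q = (β − φ) mod 2π = 0.383042 rad → L = 4.94·(4.947078 + 6.020233 + 0.383042) = 4.94·11.350354 = 56.070747 m
RLR: c = (6 − d² + 2cos(α−β) + 2d(sin α − sin β))/8 = -4.727882, |c| > 1 → infeasible
LRL: c = (6 − d² + 2cos(α−β) − 2d(sin α − sin β))/8 = -1.370261, |c| > 1 → infeasible
Shortest: LSL with L = 30.004064 m ≈ 30.0041 m
Convert LSL to answer units (arcs ×180/π): t = 1.696334·180/π = 97.1928°, p = ρ·p = 4.94·4.354548 = 21.5115 m, q = 0.022816·180/π = 1.3072°, L = 30.0041 m.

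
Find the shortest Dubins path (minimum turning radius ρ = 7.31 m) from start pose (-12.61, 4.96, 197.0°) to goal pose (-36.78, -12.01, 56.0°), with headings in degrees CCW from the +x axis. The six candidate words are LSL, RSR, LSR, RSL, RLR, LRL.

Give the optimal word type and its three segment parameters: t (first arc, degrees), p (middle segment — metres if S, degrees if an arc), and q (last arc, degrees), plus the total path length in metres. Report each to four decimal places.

Let ψ = atan2(Δy, Δx) = atan2(-16.97, -24.17) = -144.9269° be the start→goal bearing.
Normalize: d = |goal − start| / ρ = 29.532521/7.31 = 4.040017, α = (θ_start − ψ) mod 360° = 341.9269° = 5.967751 rad, β = (θ_goal − ψ) mod 360° = 200.9269° = 3.506836 rad.
Common terms: sin α = -0.310230, cos α = 0.950662, sin β = -0.357177, cos β = -0.934037, cos(α−β) = -0.777146, d² = 16.321734. Work in radians in the unit-radius frame; every candidate has L = ρ·(t + p + q).
LSL: p² = 2 + d² − 2cos(α−β) + 2d(sin α − sin β) = 20.255360; p = √p² = 4.500596; φ = atan2(cos β − cos α, d + sin α − sin β) = -0.432086 rad; t = (φ − α) mod 2π = 6.166534 rad, q = (β − φ) mod 2π = 3.938923 rad → L = 7.31·(6.166534 + 4.500596 + 3.938923) = 7.31·14.606052 = 106.770239 m
RSR: p² = 2 + d² − 2cos(α−β) + 2d(sin β − sin α) = 19.496691; p = √p² = 4.415506; φ = atan2(cos α − cos β, d − sin α + sin β) = 0.440992 rad; t = (α − φ) mod 2π = 5.526759 rad, q = (φ − β) mod 2π = 3.217341 rad → L = 7.31·(5.526759 + 4.415506 + 3.217341) = 7.31·13.159605 = 96.196715 m
LSR: p² = d² − 2 + 2cos(α−β) + 2d(sin α + sin β) = 7.374774; p = √p² = 2.715653; φ = atan2(−cos α − cos β, d + sin α + sin β) − atan2(−2, p) = 0.629857 rad; t = (φ − α) mod 2π = 0.945292 rad, q = (φ − β) mod 2π = 3.406206 rad → L = 7.31·(0.945292 + 2.715653 + 3.406206) = 7.31·7.067151 = 51.660873 m
RSL: p² = d² − 2 + 2cos(α−β) − 2d(sin α + sin β) = 18.160110; p = √p² = 4.261468; φ = atan2(cos α + cos β, d − sin α − sin β) − atan2(2, p) = -0.435274 rad; t = (α − φ) mod 2π = 0.119839 rad, q = (β − φ) mod 2π = 3.942110 rad → L = 7.31·(0.119839 + 4.261468 + 3.942110) = 7.31·8.323417 = 60.844178 m
RLR: c = (6 − d² + 2cos(α−β) + 2d(sin α − sin β))/8 = -1.437086, |c| > 1 → infeasible
LRL: c = (6 − d² + 2cos(α−β) − 2d(sin α − sin β))/8 = -1.531920, |c| > 1 → infeasible
Shortest: LSR with L = 51.660873 m ≈ 51.6609 m
Convert LSR to answer units (arcs ×180/π): t = 0.945292·180/π = 54.1612°, p = ρ·p = 7.31·2.715653 = 19.8514 m, q = 3.406206·180/π = 195.1612°, L = 51.6609 m.

LSR: t = 54.1612°, p = 19.8514 m, q = 195.1612°, L = 51.6609 m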